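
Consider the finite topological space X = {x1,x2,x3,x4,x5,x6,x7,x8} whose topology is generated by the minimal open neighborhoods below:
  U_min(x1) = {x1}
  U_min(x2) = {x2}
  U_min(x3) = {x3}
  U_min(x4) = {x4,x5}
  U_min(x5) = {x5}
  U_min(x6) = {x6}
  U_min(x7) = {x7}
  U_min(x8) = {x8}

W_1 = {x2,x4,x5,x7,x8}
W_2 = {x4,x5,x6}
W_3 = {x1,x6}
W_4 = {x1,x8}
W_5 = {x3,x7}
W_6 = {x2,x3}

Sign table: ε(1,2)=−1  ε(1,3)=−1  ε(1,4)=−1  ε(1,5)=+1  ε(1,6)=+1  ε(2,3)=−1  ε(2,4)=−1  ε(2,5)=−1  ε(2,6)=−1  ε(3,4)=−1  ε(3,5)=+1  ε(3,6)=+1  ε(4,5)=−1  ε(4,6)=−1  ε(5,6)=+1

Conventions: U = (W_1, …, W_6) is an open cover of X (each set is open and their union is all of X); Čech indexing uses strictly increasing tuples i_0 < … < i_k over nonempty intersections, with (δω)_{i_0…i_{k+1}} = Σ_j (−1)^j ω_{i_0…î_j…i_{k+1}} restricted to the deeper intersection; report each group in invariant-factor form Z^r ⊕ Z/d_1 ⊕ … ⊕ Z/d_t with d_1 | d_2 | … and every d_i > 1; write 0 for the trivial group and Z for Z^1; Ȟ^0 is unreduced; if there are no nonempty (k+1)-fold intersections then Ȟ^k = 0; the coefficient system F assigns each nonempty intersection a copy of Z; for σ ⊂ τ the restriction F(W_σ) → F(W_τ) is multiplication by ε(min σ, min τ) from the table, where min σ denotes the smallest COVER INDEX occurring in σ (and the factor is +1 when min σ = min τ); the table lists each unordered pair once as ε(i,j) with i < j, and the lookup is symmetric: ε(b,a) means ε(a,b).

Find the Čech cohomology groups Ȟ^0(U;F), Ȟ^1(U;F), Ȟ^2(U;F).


nerve simplices:
  W12={x4,x5} W14={x8} W15={x7} W16={x2} W23={x6} W34={x1} W56={x3}
C dims 6,7; δ0: rk 5, SNF 1^5
degree 0: 6−5−0 = 1 → Ȟ^0 ≅ Z
degree 1: 7−0−5 = 2 → Ȟ^1 ≅ Z^2
degree 2: 0−0−0 = 0 → Ȟ^2 ≅ 0

Ȟ^0(U;F) ≅ Z; Ȟ^1(U;F) ≅ Z^2; Ȟ^2(U;F) ≅ 0


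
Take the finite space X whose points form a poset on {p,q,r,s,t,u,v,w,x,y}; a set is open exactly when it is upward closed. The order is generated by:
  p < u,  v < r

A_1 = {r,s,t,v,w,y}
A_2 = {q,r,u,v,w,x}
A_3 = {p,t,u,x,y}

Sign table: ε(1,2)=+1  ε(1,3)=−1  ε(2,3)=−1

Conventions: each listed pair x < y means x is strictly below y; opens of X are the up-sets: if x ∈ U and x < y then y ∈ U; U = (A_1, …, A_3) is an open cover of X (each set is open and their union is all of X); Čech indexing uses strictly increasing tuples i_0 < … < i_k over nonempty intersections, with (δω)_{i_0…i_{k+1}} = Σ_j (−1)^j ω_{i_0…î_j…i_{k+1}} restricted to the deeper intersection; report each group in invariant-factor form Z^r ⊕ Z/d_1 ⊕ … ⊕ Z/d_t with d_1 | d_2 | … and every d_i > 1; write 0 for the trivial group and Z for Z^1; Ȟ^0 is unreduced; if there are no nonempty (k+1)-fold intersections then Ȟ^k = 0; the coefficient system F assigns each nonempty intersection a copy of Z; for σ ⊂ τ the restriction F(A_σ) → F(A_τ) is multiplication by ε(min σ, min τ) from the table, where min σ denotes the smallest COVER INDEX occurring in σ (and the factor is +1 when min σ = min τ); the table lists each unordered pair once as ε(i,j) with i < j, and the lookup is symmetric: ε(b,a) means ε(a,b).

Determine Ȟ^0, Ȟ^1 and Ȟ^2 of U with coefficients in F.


cover nerve:
  A12={r,v,w} A13={t,y} A23={u,x}
C dims 3,3; δ0: rk 2, SNF 1^2
Ȟ^0: (3−2)−0=1 ⇒ Z
Ȟ^1: (3−0)−2=1 ⇒ Z
Ȟ^2: (0−0)−0=0 ⇒ 0

Ȟ^0 = Z,  Ȟ^1 = Z,  Ȟ^2 = 0


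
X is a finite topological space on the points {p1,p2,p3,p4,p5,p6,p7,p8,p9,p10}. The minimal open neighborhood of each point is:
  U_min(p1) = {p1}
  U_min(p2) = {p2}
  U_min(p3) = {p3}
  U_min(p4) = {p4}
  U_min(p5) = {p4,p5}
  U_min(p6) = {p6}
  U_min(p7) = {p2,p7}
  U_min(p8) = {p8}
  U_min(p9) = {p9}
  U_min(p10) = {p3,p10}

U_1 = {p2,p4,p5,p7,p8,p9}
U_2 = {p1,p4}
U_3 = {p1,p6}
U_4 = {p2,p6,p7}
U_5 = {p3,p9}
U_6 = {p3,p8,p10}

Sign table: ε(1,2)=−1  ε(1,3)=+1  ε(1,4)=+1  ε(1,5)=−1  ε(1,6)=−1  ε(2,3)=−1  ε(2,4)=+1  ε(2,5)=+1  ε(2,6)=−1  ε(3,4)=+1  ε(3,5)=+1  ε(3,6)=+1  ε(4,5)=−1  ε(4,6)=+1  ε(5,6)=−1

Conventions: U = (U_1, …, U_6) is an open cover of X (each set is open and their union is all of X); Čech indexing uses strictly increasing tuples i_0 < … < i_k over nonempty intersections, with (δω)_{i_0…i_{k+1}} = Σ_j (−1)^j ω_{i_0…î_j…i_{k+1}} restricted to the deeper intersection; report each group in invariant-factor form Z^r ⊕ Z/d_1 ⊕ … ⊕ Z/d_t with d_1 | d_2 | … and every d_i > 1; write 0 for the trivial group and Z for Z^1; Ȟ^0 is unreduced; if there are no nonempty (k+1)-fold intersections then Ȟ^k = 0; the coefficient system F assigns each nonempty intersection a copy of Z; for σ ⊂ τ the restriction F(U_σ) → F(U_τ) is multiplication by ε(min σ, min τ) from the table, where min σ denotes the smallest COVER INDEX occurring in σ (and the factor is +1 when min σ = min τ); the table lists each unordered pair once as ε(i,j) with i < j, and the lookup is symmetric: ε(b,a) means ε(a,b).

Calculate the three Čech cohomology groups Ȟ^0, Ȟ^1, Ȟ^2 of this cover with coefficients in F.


cover nerve:
  U12={p4} U14={p2,p7} U15={p9} U16={p8} U23={p1} U34={p6} U56={p3}
C dims 6,7; δ0: rk 6, SNF 1^5·2
Ȟ^0: (6−6)−0=0 ⇒ 0
Ȟ^1: (7−0)−6=1 plus torsion [2] ⇒ Z ⊕ Z/2
Ȟ^2: (0−0)−0=0 ⇒ 0

Ȟ^0(U;F) ≅ 0, Ȟ^1(U;F) ≅ Z ⊕ Z/2 and Ȟ^2(U;F) ≅ 0


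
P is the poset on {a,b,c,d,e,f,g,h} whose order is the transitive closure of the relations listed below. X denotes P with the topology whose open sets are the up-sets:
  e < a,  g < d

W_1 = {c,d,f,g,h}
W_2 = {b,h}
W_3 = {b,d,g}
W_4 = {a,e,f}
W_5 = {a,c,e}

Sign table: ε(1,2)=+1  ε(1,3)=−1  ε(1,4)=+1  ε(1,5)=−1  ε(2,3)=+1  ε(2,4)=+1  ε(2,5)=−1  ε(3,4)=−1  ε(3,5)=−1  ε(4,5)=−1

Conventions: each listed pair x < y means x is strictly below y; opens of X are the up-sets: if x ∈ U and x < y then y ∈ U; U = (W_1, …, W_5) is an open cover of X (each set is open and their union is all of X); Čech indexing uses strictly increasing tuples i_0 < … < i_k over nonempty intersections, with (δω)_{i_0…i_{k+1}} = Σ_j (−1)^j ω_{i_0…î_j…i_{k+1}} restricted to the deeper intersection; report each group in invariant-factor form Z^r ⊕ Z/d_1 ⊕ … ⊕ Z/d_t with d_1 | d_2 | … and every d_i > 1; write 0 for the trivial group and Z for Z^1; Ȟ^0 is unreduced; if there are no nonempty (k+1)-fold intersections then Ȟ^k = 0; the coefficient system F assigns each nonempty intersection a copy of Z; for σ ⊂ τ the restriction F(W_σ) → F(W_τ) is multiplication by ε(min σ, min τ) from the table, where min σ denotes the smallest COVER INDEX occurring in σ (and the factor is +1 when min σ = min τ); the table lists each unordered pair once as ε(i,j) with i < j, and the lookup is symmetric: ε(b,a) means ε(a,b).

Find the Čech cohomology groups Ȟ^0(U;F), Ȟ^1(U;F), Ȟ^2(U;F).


Ȟ^0 = 0, Ȟ^1 = Z ⊕ Z/2, Ȟ^2 = 0

nonempty intersections:
  W12={h} W13={d,g} W14={f} W15={c} W23={b} W45={a,e}
C dims 5,6; δ0: rk 5, SNF 1^4·2
Ȟ^0: (5−5)−0=0 ⇒ 0
Ȟ^1: (6−0)−5=1 plus torsion [2] ⇒ Z ⊕ Z/2
Ȟ^2: (0−0)−0=0 ⇒ 0


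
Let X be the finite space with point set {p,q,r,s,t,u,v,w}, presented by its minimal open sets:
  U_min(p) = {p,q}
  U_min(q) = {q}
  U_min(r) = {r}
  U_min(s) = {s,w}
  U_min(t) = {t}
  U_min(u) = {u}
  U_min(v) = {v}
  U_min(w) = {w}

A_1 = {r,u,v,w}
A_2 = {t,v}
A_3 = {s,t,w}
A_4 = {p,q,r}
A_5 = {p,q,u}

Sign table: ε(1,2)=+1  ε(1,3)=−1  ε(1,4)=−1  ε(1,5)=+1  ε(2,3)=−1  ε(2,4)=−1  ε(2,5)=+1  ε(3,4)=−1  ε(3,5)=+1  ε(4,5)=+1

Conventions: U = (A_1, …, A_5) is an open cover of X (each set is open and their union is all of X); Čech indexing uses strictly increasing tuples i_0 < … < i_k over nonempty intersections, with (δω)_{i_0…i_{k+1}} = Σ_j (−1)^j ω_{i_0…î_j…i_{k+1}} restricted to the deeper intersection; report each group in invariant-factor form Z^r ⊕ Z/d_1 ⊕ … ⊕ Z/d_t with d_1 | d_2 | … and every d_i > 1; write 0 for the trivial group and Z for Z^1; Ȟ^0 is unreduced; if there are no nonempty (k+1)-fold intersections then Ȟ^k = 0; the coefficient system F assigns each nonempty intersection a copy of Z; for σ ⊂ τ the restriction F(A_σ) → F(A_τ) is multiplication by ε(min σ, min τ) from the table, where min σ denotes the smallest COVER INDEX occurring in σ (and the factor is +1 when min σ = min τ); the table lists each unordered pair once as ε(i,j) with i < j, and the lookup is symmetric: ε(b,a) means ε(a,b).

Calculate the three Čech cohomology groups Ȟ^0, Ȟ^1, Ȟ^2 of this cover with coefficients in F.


Ȟ^0(U;F) ≅ 0, Ȟ^1(U;F) ≅ Z ⊕ Z/2 and Ȟ^2(U;F) ≅ 0

nonempty intersections:
  A12={v} A13={w} A14={r} A15={u} A23={t} A45={p,q}
C dims 5,6; δ0: rk 5, SNF 1^4·2
Ȟ^0: (5−5)−0=0 ⇒ 0
Ȟ^1: (6−0)−5=1 plus torsion [2] ⇒ Z ⊕ Z/2
Ȟ^2: (0−0)−0=0 ⇒ 0


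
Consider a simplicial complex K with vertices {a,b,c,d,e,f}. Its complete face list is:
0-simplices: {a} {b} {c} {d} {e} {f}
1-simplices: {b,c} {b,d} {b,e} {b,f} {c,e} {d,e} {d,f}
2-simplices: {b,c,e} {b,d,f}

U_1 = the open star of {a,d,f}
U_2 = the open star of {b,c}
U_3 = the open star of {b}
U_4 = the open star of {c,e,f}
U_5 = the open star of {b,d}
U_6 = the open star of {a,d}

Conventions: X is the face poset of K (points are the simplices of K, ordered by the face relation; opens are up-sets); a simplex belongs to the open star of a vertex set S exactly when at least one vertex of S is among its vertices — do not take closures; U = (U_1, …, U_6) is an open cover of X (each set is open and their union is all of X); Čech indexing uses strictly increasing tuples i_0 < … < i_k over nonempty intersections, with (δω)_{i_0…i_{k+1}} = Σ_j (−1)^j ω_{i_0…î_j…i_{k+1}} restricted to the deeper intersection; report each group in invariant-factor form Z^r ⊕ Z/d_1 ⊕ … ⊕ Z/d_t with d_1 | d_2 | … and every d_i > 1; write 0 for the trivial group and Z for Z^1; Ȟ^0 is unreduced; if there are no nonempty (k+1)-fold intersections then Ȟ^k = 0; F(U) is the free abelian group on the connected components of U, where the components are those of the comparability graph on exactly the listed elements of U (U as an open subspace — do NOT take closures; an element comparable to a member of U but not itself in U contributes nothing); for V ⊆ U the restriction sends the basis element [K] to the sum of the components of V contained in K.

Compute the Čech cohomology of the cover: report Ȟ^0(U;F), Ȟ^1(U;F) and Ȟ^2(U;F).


nerve of the cover:
  U1={{a},{d},{f},{b,d},{b,f},{d,e},{d,f},{b,d,f}} U2={{b},{c},{b,c},{b,d},{b,e},{b,f},{c,e},{b,c,e},{b,d,f}} U3={{b},{b,c},{b,d},{b,e},{b,f},{b,c,e},{b,d,f}} U4={{c},{e},{f},{b,c},{b,e},{b,f},{c,e},{d,e},{d,f},{b,c,e},{b,d,f}} U5={{b},{d},{b,c},{b,d},{b,e},{b,f},{d,e},{d,f},{b,c,e},{b,d,f}} U6={{a},{d},{b,d},{d,e},{d,f},{b,d,f}}
  U12={{b,d},{b,f},{b,d,f}} U13={{b,d},{b,f},{b,d,f}} U14={{f},{b,f},{d,e},{d,f},{b,d,f}} U15={{d},{b,d},{b,f},{d,e},{d,f},{b,d,f}} U16={{a},{d},{b,d},{d,e},{d,f},{b,d,f}} U23={{b},{b,c},{b,d},{b,e},{b,f},{b,c,e},{b,d,f}} U24={{c},{b,c},{b,e},{b,f},{c,e},{b,c,e},{b,d,f}} U25={{b},{b,c},{b,d},{b,e},{b,f},{b,c,e},{b,d,f}} U26={{b,d},{b,d,f}} U34={{b,c},{b,e},{b,f},{b,c,e},{b,d,f}} U35={{b},{b,c},{b,d},{b,e},{b,f},{b,c,e},{b,d,f}} U36={{b,d},{b,d,f}} U45={{b,c},{b,e},{b,f},{d,e},{d,f},{b,c,e},{b,d,f}} U46={{d,e},{d,f},{b,d,f}} U56={{d},{b,d},{d,e},{d,f},{b,d,f}}
  U123={{b,d},{b,f},{b,d,f}} U124={{b,f},{b,d,f}} U125={{b,d},{b,f},{b,d,f}} U126={{b,d},{b,d,f}} U134={{b,f},{b,d,f}} U135={{b,d},{b,f},{b,d,f}} U136={{b,d},{b,d,f}} U145={{b,f},{d,e},{d,f},{b,d,f}} U146={{d,e},{d,f},{b,d,f}} U156={{d},{b,d},{d,e},{d,f},{b,d,f}} U234={{b,c},{b,e},{b,f},{b,c,e},{b,d,f}} U235={{b},{b,c},{b,d},{b,e},{b,f},{b,c,e},{b,d,f}} U236={{b,d},{b,d,f}} U245={{b,c},{b,e},{b,f},{b,c,e},{b,d,f}} U246={{b,d,f}} U256={{b,d},{b,d,f}} U345={{b,c},{b,e},{b,f},{b,c,e},{b,d,f}} U346={{b,d,f}} U356={{b,d},{b,d,f}} U456={{d,e},{d,f},{b,d,f}}
  U1234={{b,f},{b,d,f}} U1235={{b,d},{b,f},{b,d,f}} U1236={{b,d},{b,d,f}} U1245={{b,f},{b,d,f}} U1246={{b,d,f}} U1256={{b,d},{b,d,f}} U1345={{b,f},{b,d,f}} U1346={{b,d,f}} U1356={{b,d},{b,d,f}} U1456={{d,e},{d,f},{b,d,f}} U2345={{b,c},{b,e},{b,f},{b,c,e},{b,d,f}} U2346={{b,d,f}} U2356={{b,d},{b,d,f}} U2456={{b,d,f}} U3456={{b,d,f}}
  U12345={{b,f},{b,d,f}} U12346={{b,d,f}} U12356={{b,d},{b,d,f}} U12456={{b,d,f}} U13456={{b,d,f}} U23456={{b,d,f}}
  U123456={{b,d,f}}
components per intersection:
  U1: {{a}} {{d},{f},{b,d},{b,f},{d,e},{d,f},{b,d,f}}
  U2: {{b},{c},{b,c},{b,d},{b,e},{b,f},{c,e},{b,c,e},{b,d,f}}
  U3: {{b},{b,c},{b,d},{b,e},{b,f},{b,c,e},{b,d,f}}
  U4: {{c},{e},{b,c},{b,e},{c,e},{d,e},{b,c,e}} {{f},{b,f},{d,f},{b,d,f}}
  U5: {{b},{d},{b,c},{b,d},{b,e},{b,f},{d,e},{d,f},{b,c,e},{b,d,f}}
  U6: {{a}} {{d},{b,d},{d,e},{d,f},{b,d,f}}
  U12: {{b,d},{b,f},{b,d,f}}
  U13: {{b,d},{b,f},{b,d,f}}
  U14: {{f},{b,f},{d,f},{b,d,f}} {{d,e}}
  U15: {{d},{b,d},{b,f},{d,e},{d,f},{b,d,f}}
  U16: {{a}} {{d},{b,d},{d,e},{d,f},{b,d,f}}
  U23: {{b},{b,c},{b,d},{b,e},{b,f},{b,c,e},{b,d,f}}
  U24: {{c},{b,c},{b,e},{c,e},{b,c,e}} {{b,f},{b,d,f}}
  U25: {{b},{b,c},{b,d},{b,e},{b,f},{b,c,e},{b,d,f}}
  U26: {{b,d},{b,d,f}}
  U34: {{b,c},{b,e},{b,c,e}} {{b,f},{b,d,f}}
  U35: {{b},{b,c},{b,d},{b,e},{b,f},{b,c,e},{b,d,f}}
  U36: {{b,d},{b,d,f}}
  U45: {{b,c},{b,e},{b,c,e}} {{b,f},{d,f},{b,d,f}} {{d,e}}
  U46: {{d,e}} {{d,f},{b,d,f}}
  U56: {{d},{b,d},{d,e},{d,f},{b,d,f}}
  U123: {{b,d},{b,f},{b,d,f}}
  U124: {{b,f},{b,d,f}}
  U125: {{b,d},{b,f},{b,d,f}}
  U126: {{b,d},{b,d,f}}
  U134: {{b,f},{b,d,f}}
  U135: {{b,d},{b,f},{b,d,f}}
  U136: {{b,d},{b,d,f}}
  U145: {{b,f},{d,f},{b,d,f}} {{d,e}}
  U146: {{d,e}} {{d,f},{b,d,f}}
  U156: {{d},{b,d},{d,e},{d,f},{b,d,f}}
  U234: {{b,c},{b,e},{b,c,e}} {{b,f},{b,d,f}}
  U235: {{b},{b,c},{b,d},{b,e},{b,f},{b,c,e},{b,d,f}}
  U236: {{b,d},{b,d,f}}
  U245: {{b,c},{b,e},{b,c,e}} {{b,f},{b,d,f}}
  U246: {{b,d,f}}
  U256: {{b,d},{b,d,f}}
  U345: {{b,c},{b,e},{b,c,e}} {{b,f},{b,d,f}}
  U346: {{b,d,f}}
  U356: {{b,d},{b,d,f}}
  U456: {{d,e}} {{d,f},{b,d,f}}
  U1234: {{b,f},{b,d,f}}
  U1235: {{b,d},{b,f},{b,d,f}}
  U1236: {{b,d},{b,d,f}}
  U1245: {{b,f},{b,d,f}}
  U1246: {{b,d,f}}
  U1256: {{b,d},{b,d,f}}
  U1345: {{b,f},{b,d,f}}
  U1346: {{b,d,f}}
  U1356: {{b,d},{b,d,f}}
  U1456: {{d,e}} {{d,f},{b,d,f}}
  U2345: {{b,c},{b,e},{b,c,e}} {{b,f},{b,d,f}}
  U2346: {{b,d,f}}
  U2356: {{b,d},{b,d,f}}
  U2456: {{b,d,f}}
  U3456: {{b,d,f}}
  U12345: {{b,f},{b,d,f}}
  U12346: {{b,d,f}}
  U12356: {{b,d},{b,d,f}}
  U12456: {{b,d,f}}
  U13456: {{b,d,f}}
  U23456: {{b,d,f}}
  U123456: {{b,d,f}}
C dims 9,22,26,17; δ0: rk 7, SNF 1^7; δ1: rk 14, SNF 1^14; δ2: rk 12, SNF 1^12
Ȟ^0 = (9 − 7) − 0 = 2, so Ȟ^0 ≅ Z^2
Ȟ^1 = (22 − 14) − 7 = 1, so Ȟ^1 ≅ Z
Ȟ^2 = (26 − 12) − 14 = 0, so Ȟ^2 ≅ 0

Ȟ^0 = Z^2, Ȟ^1 = Z and Ȟ^2 = 0


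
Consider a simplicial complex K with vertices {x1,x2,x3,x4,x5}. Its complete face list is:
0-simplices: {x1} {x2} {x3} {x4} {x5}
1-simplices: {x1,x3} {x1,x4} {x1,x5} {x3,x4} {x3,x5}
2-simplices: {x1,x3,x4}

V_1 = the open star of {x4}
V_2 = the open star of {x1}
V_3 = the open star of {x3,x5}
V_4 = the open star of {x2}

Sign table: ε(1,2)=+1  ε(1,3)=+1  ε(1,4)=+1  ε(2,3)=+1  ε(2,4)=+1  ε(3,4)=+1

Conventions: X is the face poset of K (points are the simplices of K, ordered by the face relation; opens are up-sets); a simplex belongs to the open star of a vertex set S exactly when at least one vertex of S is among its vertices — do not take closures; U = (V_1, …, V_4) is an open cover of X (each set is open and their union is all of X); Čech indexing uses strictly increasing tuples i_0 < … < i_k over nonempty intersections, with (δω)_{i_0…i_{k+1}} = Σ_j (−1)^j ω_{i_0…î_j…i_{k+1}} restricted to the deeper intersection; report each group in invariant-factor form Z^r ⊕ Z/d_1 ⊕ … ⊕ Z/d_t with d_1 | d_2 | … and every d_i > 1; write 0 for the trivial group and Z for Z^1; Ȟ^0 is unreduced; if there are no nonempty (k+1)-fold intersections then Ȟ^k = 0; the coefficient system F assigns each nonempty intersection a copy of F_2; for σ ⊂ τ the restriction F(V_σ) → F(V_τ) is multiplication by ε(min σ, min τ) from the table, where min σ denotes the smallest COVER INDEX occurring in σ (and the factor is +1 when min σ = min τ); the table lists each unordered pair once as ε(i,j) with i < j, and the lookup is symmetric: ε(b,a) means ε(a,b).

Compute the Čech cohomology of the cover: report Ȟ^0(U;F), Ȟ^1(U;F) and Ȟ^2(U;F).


Ȟ^0 = Z/2 ⊕ Z/2, Ȟ^1 = 0, Ȟ^2 = 0

nonempty overlaps:
  V1={{x4},{x1,x4},{x3,x4},{x1,x3,x4}} V2={{x1},{x1,x3},{x1,x4},{x1,x5},{x1,x3,x4}} V3={{x3},{x5},{x1,x3},{x1,x5},{x3,x4},{x3,x5},{x1,x3,x4}} V4={{x2}}
  V12={{x1,x4},{x1,x3,x4}} V13={{x3,x4},{x1,x3,x4}} V23={{x1,x3},{x1,x5},{x1,x3,x4}}
  V123={{x1,x3,x4}}
C dims 4,3,1; δ0: rk_F2 2; δ1: rk_F2 1
degree 0: 4−2−0 = 2 → Ȟ^0 ≅ Z/2 ⊕ Z/2
degree 1: 3−1−2 = 0 → Ȟ^1 ≅ 0
degree 2: 1−0−1 = 0 → Ȟ^2 ≅ 0


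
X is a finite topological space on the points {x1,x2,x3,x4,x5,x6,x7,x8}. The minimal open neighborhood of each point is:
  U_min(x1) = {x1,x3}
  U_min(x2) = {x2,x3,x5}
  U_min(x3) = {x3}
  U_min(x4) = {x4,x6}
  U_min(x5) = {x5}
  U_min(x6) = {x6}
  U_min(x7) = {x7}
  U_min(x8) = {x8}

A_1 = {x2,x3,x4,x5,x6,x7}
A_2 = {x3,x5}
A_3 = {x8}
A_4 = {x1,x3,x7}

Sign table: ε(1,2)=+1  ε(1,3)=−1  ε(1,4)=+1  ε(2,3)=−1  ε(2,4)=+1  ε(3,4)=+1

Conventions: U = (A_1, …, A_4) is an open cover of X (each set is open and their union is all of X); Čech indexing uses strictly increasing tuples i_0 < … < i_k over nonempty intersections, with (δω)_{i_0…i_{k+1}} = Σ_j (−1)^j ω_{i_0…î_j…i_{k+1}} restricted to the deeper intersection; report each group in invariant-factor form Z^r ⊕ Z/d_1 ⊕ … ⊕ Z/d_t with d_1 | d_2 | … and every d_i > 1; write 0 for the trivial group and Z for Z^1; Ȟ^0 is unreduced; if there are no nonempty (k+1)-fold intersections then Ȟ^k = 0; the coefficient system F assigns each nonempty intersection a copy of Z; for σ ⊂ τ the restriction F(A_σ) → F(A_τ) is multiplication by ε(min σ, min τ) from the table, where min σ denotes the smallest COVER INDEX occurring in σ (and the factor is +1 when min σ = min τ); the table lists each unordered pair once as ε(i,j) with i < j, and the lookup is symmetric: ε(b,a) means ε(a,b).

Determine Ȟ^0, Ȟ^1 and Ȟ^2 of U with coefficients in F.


nerve of the cover:
  A12={x3,x5} A14={x3,x7} A24={x3}
  A124={x3}
C dims 4,3,1; δ0: rk 2, SNF 1^2; δ1: rk 1, SNF 1^1
Ȟ^0 = (4 − 2) − 0 = 2, so Ȟ^0 ≅ Z^2
Ȟ^1 = (3 − 1) − 2 = 0, so Ȟ^1 ≅ 0
Ȟ^2 = (1 − 0) − 1 = 0, so Ȟ^2 ≅ 0

Ȟ^0 = Z^2, Ȟ^1 = 0 and Ȟ^2 = 0


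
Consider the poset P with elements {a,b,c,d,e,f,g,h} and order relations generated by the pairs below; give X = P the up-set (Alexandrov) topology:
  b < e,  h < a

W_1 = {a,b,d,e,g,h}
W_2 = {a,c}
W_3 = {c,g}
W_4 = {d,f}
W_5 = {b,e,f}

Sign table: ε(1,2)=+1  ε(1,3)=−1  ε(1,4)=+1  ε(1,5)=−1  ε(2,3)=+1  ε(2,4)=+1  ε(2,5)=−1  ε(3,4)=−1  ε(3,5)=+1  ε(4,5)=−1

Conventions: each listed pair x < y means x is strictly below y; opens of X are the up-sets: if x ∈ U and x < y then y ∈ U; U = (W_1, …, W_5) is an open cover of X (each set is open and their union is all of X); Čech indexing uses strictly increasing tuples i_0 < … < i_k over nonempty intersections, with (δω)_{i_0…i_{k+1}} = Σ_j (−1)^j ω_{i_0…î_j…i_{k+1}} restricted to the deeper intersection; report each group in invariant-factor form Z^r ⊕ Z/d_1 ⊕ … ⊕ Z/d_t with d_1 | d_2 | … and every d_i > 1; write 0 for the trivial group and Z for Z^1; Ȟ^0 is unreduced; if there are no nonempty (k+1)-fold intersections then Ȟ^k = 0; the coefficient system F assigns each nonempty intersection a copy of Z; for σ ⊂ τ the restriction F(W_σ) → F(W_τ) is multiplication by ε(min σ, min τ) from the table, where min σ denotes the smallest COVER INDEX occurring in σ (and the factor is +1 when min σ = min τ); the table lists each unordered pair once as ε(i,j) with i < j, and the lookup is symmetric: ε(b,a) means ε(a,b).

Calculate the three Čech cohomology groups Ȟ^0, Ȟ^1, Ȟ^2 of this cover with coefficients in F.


Ȟ^0 = 0, Ȟ^1 = Z ⊕ Z/2 and Ȟ^2 = 0

intersection data:
  W12={a} W13={g} W14={d} W15={b,e} W23={c} W45={f}
C dims 5,6; δ0: rk 5, SNF 1^4·2
Ȟ^0 = (5 − 5) − 0 = 0, so Ȟ^0 ≅ 0
Ȟ^1 = (6 − 0) − 5 = 1 plus torsion [2], so Ȟ^1 ≅ Z ⊕ Z/2
Ȟ^2 = (0 − 0) − 0 = 0, so Ȟ^2 ≅ 0


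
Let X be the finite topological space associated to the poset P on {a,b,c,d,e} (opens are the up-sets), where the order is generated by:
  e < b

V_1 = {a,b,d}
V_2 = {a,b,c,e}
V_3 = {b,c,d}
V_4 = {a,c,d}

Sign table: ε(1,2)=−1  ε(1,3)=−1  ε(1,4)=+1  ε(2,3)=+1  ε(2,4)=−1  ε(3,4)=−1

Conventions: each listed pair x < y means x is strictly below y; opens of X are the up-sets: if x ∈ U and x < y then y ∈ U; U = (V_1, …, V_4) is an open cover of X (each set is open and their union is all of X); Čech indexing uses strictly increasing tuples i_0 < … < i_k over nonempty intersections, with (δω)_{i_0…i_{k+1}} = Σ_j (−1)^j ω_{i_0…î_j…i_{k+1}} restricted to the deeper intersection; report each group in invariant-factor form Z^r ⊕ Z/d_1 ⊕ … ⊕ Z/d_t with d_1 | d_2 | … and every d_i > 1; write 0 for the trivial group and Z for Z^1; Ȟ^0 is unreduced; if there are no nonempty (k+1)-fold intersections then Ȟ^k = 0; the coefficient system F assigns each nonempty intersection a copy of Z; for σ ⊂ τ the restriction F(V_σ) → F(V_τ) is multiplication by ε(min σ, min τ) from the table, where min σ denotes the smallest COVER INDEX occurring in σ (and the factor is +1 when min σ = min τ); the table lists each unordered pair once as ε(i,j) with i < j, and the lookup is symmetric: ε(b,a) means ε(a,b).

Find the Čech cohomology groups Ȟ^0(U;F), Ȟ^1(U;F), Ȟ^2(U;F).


cover nerve:
  V12={a,b} V13={b,d} V14={a,d} V23={b,c} V24={a,c} V34={c,d}
  V123={b} V124={a} V134={d} V234={c}
C dims 4,6,4; δ0: rk 3, SNF 1^3; δ1: rk 3, SNF 1^3
Ȟ^0: (4−3)−0=1 ⇒ Z
Ȟ^1: (6−3)−3=0 ⇒ 0
Ȟ^2: (4−0)−3=1 ⇒ Z

Ȟ^0 = Z, Ȟ^1 = 0, Ȟ^2 = Z


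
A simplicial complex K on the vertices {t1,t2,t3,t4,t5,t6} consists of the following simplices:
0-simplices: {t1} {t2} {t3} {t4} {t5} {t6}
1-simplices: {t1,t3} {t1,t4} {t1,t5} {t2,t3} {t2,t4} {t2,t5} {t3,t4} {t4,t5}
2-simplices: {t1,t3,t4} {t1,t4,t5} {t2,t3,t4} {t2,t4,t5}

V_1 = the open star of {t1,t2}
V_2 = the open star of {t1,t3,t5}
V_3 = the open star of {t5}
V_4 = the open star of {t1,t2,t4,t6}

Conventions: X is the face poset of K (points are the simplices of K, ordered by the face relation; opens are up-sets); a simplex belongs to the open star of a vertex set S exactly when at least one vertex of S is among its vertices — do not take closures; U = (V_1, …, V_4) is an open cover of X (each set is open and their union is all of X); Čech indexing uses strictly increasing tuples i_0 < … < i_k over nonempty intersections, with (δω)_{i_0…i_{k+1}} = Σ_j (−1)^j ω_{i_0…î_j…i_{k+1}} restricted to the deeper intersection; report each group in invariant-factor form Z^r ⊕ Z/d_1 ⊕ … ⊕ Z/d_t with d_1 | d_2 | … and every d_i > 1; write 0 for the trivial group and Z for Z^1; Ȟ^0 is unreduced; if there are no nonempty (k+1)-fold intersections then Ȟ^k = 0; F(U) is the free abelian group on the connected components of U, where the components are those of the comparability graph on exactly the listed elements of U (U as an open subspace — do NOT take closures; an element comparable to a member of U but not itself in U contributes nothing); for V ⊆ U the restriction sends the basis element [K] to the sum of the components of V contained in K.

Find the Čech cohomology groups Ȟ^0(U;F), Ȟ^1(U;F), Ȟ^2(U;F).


intersection data:
  V1={{t1},{t2},{t1,t3},{t1,t4},{t1,t5},{t2,t3},{t2,t4},{t2,t5},{t1,t3,t4},{t1,t4,t5},{t2,t3,t4},{t2,t4,t5}} V2={{t1},{t3},{t5},{t1,t3},{t1,t4},{t1,t5},{t2,t3},{t2,t5},{t3,t4},{t4,t5},{t1,t3,t4},{t1,t4,t5},{t2,t3,t4},{t2,t4,t5}} V3={{t5},{t1,t5},{t2,t5},{t4,t5},{t1,t4,t5},{t2,t4,t5}} V4={{t1},{t2},{t4},{t6},{t1,t3},{t1,t4},{t1,t5},{t2,t3},{t2,t4},{t2,t5},{t3,t4},{t4,t5},{t1,t3,t4},{t1,t4,t5},{t2,t3,t4},{t2,t4,t5}}
  V12={{t1},{t1,t3},{t1,t4},{t1,t5},{t2,t3},{t2,t5},{t1,t3,t4},{t1,t4,t5},{t2,t3,t4},{t2,t4,t5}} V13={{t1,t5},{t2,t5},{t1,t4,t5},{t2,t4,t5}} V14={{t1},{t2},{t1,t3},{t1,t4},{t1,t5},{t2,t3},{t2,t4},{t2,t5},{t1,t3,t4},{t1,t4,t5},{t2,t3,t4},{t2,t4,t5}} V23={{t5},{t1,t5},{t2,t5},{t4,t5},{t1,t4,t5},{t2,t4,t5}} V24={{t1},{t1,t3},{t1,t4},{t1,t5},{t2,t3},{t2,t5},{t3,t4},{t4,t5},{t1,t3,t4},{t1,t4,t5},{t2,t3,t4},{t2,t4,t5}} V34={{t1,t5},{t2,t5},{t4,t5},{t1,t4,t5},{t2,t4,t5}}
  V123={{t1,t5},{t2,t5},{t1,t4,t5},{t2,t4,t5}} V124={{t1},{t1,t3},{t1,t4},{t1,t5},{t2,t3},{t2,t5},{t1,t3,t4},{t1,t4,t5},{t2,t3,t4},{t2,t4,t5}} V134={{t1,t5},{t2,t5},{t1,t4,t5},{t2,t4,t5}} V234={{t1,t5},{t2,t5},{t4,t5},{t1,t4,t5},{t2,t4,t5}}
  V1234={{t1,t5},{t2,t5},{t1,t4,t5},{t2,t4,t5}}
components per intersection:
  V1: {{t1},{t1,t3},{t1,t4},{t1,t5},{t1,t3,t4},{t1,t4,t5}} {{t2},{t2,t3},{t2,t4},{t2,t5},{t2,t3,t4},{t2,t4,t5}}
  V2: {{t1},{t3},{t5},{t1,t3},{t1,t4},{t1,t5},{t2,t3},{t2,t5},{t3,t4},{t4,t5},{t1,t3,t4},{t1,t4,t5},{t2,t3,t4},{t2,t4,t5}}
  V3: {{t5},{t1,t5},{t2,t5},{t4,t5},{t1,t4,t5},{t2,t4,t5}}
  V4: {{t1},{t2},{t4},{t1,t3},{t1,t4},{t1,t5},{t2,t3},{t2,t4},{t2,t5},{t3,t4},{t4,t5},{t1,t3,t4},{t1,t4,t5},{t2,t3,t4},{t2,t4,t5}} {{t6}}
  V12: {{t1},{t1,t3},{t1,t4},{t1,t5},{t1,t3,t4},{t1,t4,t5}} {{t2,t3},{t2,t3,t4}} {{t2,t5},{t2,t4,t5}}
  V13: {{t1,t5},{t1,t4,t5}} {{t2,t5},{t2,t4,t5}}
  V14: {{t1},{t1,t3},{t1,t4},{t1,t5},{t1,t3,t4},{t1,t4,t5}} {{t2},{t2,t3},{t2,t4},{t2,t5},{t2,t3,t4},{t2,t4,t5}}
  V23: {{t5},{t1,t5},{t2,t5},{t4,t5},{t1,t4,t5},{t2,t4,t5}}
  V24: {{t1},{t1,t3},{t1,t4},{t1,t5},{t2,t3},{t2,t5},{t3,t4},{t4,t5},{t1,t3,t4},{t1,t4,t5},{t2,t3,t4},{t2,t4,t5}}
  V34: {{t1,t5},{t2,t5},{t4,t5},{t1,t4,t5},{t2,t4,t5}}
  V123: {{t1,t5},{t1,t4,t5}} {{t2,t5},{t2,t4,t5}}
  V124: {{t1},{t1,t3},{t1,t4},{t1,t5},{t1,t3,t4},{t1,t4,t5}} {{t2,t3},{t2,t3,t4}} {{t2,t5},{t2,t4,t5}}
  V134: {{t1,t5},{t1,t4,t5}} {{t2,t5},{t2,t4,t5}}
  V234: {{t1,t5},{t2,t5},{t4,t5},{t1,t4,t5},{t2,t4,t5}}
  V1234: {{t1,t5},{t1,t4,t5}} {{t2,t5},{t2,t4,t5}}
C dims 6,10,8,2; δ0: rk 4, SNF 1^4; δ1: rk 6, SNF 1^6; δ2: rk 2, SNF 1^2
Ȟ^0 = (6 − 4) − 0 = 2, so Ȟ^0 ≅ Z^2
Ȟ^1 = (10 − 6) − 4 = 0, so Ȟ^1 ≅ 0
Ȟ^2 = (8 − 2) − 6 = 0, so Ȟ^2 ≅ 0

Ȟ^0 = Z^2,  Ȟ^1 = 0,  Ȟ^2 = 0


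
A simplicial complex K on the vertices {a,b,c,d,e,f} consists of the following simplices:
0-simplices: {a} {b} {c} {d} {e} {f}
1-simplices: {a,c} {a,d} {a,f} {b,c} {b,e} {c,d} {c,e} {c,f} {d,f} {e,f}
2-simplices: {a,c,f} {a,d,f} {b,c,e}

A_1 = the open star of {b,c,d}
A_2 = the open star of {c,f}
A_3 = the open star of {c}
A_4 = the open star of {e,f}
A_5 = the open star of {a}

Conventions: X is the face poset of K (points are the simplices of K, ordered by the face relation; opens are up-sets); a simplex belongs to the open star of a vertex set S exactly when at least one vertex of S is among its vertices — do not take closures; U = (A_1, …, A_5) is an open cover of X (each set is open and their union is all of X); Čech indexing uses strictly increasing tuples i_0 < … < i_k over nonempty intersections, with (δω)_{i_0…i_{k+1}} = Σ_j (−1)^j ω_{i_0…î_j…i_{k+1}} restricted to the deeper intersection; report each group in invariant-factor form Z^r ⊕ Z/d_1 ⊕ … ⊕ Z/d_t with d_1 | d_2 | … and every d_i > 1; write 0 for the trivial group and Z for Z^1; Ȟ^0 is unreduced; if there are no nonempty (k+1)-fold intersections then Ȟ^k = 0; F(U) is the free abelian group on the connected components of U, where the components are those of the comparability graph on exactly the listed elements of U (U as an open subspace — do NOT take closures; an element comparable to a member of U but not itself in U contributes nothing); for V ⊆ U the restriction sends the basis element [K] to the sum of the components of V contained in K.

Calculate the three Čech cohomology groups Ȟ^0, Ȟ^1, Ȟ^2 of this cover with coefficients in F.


Ȟ^0 ≅ Z,  Ȟ^1 ≅ Z^2,  Ȟ^2 ≅ 0

nerve of the cover:
  A1={{b},{c},{d},{a,c},{a,d},{b,c},{b,e},{c,d},{c,e},{c,f},{d,f},{a,c,f},{a,d,f},{b,c,e}} A2={{c},{f},{a,c},{a,f},{b,c},{c,d},{c,e},{c,f},{d,f},{e,f},{a,c,f},{a,d,f},{b,c,e}} A3={{c},{a,c},{b,c},{c,d},{c,e},{c,f},{a,c,f},{b,c,e}} A4={{e},{f},{a,f},{b,e},{c,e},{c,f},{d,f},{e,f},{a,c,f},{a,d,f},{b,c,e}} A5={{a},{a,c},{a,d},{a,f},{a,c,f},{a,d,f}}
  A12={{c},{a,c},{b,c},{c,d},{c,e},{c,f},{d,f},{a,c,f},{a,d,f},{b,c,e}} A13={{c},{a,c},{b,c},{c,d},{c,e},{c,f},{a,c,f},{b,c,e}} A14={{b,e},{c,e},{c,f},{d,f},{a,c,f},{a,d,f},{b,c,e}} A15={{a,c},{a,d},{a,c,f},{a,d,f}} A23={{c},{a,c},{b,c},{c,d},{c,e},{c,f},{a,c,f},{b,c,e}} A24={{f},{a,f},{c,e},{c,f},{d,f},{e,f},{a,c,f},{a,d,f},{b,c,e}} A25={{a,c},{a,f},{a,c,f},{a,d,f}} A34={{c,e},{c,f},{a,c,f},{b,c,e}} A35={{a,c},{a,c,f}} A45={{a,f},{a,c,f},{a,d,f}}
  A123={{c},{a,c},{b,c},{c,d},{c,e},{c,f},{a,c,f},{b,c,e}} A124={{c,e},{c,f},{d,f},{a,c,f},{a,d,f},{b,c,e}} A125={{a,c},{a,c,f},{a,d,f}} A134={{c,e},{c,f},{a,c,f},{b,c,e}} A135={{a,c},{a,c,f}} A145={{a,c,f},{a,d,f}} A234={{c,e},{c,f},{a,c,f},{b,c,e}} A235={{a,c},{a,c,f}} A245={{a,f},{a,c,f},{a,d,f}} A345={{a,c,f}}
  A1234={{c,e},{c,f},{a,c,f},{b,c,e}} A1235={{a,c},{a,c,f}} A1245={{a,c,f},{a,d,f}} A1345={{a,c,f}} A2345={{a,c,f}}
  A12345={{a,c,f}}
components per intersection:
  A1: {{b},{c},{d},{a,c},{a,d},{b,c},{b,e},{c,d},{c,e},{c,f},{d,f},{a,c,f},{a,d,f},{b,c,e}}
  A2: {{c},{f},{a,c},{a,f},{b,c},{c,d},{c,e},{c,f},{d,f},{e,f},{a,c,f},{a,d,f},{b,c,e}}
  A3: {{c},{a,c},{b,c},{c,d},{c,e},{c,f},{a,c,f},{b,c,e}}
  A4: {{e},{f},{a,f},{b,e},{c,e},{c,f},{d,f},{e,f},{a,c,f},{a,d,f},{b,c,e}}
  A5: {{a},{a,c},{a,d},{a,f},{a,c,f},{a,d,f}}
  A12: {{c},{a,c},{b,c},{c,d},{c,e},{c,f},{a,c,f},{b,c,e}} {{d,f},{a,d,f}}
  A13: {{c},{a,c},{b,c},{c,d},{c,e},{c,f},{a,c,f},{b,c,e}}
  A14: {{b,e},{c,e},{b,c,e}} {{c,f},{a,c,f}} {{d,f},{a,d,f}}
  A15: {{a,c},{a,c,f}} {{a,d},{a,d,f}}
  A23: {{c},{a,c},{b,c},{c,d},{c,e},{c,f},{a,c,f},{b,c,e}}
  A24: {{f},{a,f},{c,f},{d,f},{e,f},{a,c,f},{a,d,f}} {{c,e},{b,c,e}}
  A25: {{a,c},{a,f},{a,c,f},{a,d,f}}
  A34: {{c,e},{b,c,e}} {{c,f},{a,c,f}}
  A35: {{a,c},{a,c,f}}
  A45: {{a,f},{a,c,f},{a,d,f}}
  A123: {{c},{a,c},{b,c},{c,d},{c,e},{c,f},{a,c,f},{b,c,e}}
  A124: {{c,e},{b,c,e}} {{c,f},{a,c,f}} {{d,f},{a,d,f}}
  A125: {{a,c},{a,c,f}} {{a,d,f}}
  A134: {{c,e},{b,c,e}} {{c,f},{a,c,f}}
  A135: {{a,c},{a,c,f}}
  A145: {{a,c,f}} {{a,d,f}}
  A234: {{c,e},{b,c,e}} {{c,f},{a,c,f}}
  A235: {{a,c},{a,c,f}}
  A245: {{a,f},{a,c,f},{a,d,f}}
  A345: {{a,c,f}}
  A1234: {{c,e},{b,c,e}} {{c,f},{a,c,f}}
  A1235: {{a,c},{a,c,f}}
  A1245: {{a,c,f}} {{a,d,f}}
  A1345: {{a,c,f}}
  A2345: {{a,c,f}}
  A12345: {{a,c,f}}
C dims 5,16,16,7; δ0: rk 4, SNF 1^4; δ1: rk 10, SNF 1^10; δ2: rk 6, SNF 1^6
Ȟ^0 = (5 − 4) − 0 = 1, so Ȟ^0 ≅ Z
Ȟ^1 = (16 − 10) − 4 = 2, so Ȟ^1 ≅ Z^2
Ȟ^2 = (16 − 6) − 10 = 0, so Ȟ^2 ≅ 0


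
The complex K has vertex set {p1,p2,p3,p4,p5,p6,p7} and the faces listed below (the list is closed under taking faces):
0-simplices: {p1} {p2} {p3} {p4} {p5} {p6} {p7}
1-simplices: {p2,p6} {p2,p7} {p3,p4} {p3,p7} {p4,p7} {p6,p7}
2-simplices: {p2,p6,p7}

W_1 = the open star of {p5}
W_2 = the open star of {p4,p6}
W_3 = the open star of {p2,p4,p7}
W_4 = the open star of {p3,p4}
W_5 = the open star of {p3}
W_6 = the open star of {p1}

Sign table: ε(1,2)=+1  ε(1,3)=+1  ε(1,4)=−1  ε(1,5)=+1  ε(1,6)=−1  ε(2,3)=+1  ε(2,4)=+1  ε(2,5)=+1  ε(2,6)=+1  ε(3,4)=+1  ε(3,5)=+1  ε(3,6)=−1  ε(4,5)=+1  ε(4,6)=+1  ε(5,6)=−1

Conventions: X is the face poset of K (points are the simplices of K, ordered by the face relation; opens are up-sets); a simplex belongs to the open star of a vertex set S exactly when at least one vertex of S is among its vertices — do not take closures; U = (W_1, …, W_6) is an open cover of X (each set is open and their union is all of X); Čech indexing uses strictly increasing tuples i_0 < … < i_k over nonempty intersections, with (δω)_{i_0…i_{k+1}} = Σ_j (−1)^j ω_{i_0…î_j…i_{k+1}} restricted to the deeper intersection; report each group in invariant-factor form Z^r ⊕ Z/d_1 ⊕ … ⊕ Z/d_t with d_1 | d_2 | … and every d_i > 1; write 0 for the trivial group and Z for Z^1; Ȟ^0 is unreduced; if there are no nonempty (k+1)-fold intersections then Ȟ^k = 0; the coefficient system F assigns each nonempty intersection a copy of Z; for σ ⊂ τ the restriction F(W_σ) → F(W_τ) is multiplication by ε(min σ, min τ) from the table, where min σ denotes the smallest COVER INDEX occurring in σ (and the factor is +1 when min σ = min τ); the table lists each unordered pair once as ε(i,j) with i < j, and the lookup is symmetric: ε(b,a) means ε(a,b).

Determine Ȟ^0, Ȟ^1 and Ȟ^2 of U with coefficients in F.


nerve simplices:
  W1={{p5}} W2={{p4},{p6},{p2,p6},{p3,p4},{p4,p7},{p6,p7},{p2,p6,p7}} W3={{p2},{p4},{p7},{p2,p6},{p2,p7},{p3,p4},{p3,p7},{p4,p7},{p6,p7},{p2,p6,p7}} W4={{p3},{p4},{p3,p4},{p3,p7},{p4,p7}} W5={{p3},{p3,p4},{p3,p7}} W6={{p1}}
  W23={{p4},{p2,p6},{p3,p4},{p4,p7},{p6,p7},{p2,p6,p7}} W24={{p4},{p3,p4},{p4,p7}} W25={{p3,p4}} W34={{p4},{p3,p4},{p3,p7},{p4,p7}} W35={{p3,p4},{p3,p7}} W45={{p3},{p3,p4},{p3,p7}}
  W234={{p4},{p3,p4},{p4,p7}} W235={{p3,p4}} W245={{p3,p4}} W345={{p3,p4},{p3,p7}}
  W2345={{p3,p4}}
C dims 6,6,4,1; δ0: rk 3, SNF 1^3; δ1: rk 3, SNF 1^3; δ2: rk 1, SNF 1^1
degree 0: 6−3−0 = 3 → Ȟ^0 ≅ Z^3
degree 1: 6−3−3 = 0 → Ȟ^1 ≅ 0
degree 2: 4−1−3 = 0 → Ȟ^2 ≅ 0

Ȟ^0 ≅ Z^3, Ȟ^1 ≅ 0, Ȟ^2 ≅ 0


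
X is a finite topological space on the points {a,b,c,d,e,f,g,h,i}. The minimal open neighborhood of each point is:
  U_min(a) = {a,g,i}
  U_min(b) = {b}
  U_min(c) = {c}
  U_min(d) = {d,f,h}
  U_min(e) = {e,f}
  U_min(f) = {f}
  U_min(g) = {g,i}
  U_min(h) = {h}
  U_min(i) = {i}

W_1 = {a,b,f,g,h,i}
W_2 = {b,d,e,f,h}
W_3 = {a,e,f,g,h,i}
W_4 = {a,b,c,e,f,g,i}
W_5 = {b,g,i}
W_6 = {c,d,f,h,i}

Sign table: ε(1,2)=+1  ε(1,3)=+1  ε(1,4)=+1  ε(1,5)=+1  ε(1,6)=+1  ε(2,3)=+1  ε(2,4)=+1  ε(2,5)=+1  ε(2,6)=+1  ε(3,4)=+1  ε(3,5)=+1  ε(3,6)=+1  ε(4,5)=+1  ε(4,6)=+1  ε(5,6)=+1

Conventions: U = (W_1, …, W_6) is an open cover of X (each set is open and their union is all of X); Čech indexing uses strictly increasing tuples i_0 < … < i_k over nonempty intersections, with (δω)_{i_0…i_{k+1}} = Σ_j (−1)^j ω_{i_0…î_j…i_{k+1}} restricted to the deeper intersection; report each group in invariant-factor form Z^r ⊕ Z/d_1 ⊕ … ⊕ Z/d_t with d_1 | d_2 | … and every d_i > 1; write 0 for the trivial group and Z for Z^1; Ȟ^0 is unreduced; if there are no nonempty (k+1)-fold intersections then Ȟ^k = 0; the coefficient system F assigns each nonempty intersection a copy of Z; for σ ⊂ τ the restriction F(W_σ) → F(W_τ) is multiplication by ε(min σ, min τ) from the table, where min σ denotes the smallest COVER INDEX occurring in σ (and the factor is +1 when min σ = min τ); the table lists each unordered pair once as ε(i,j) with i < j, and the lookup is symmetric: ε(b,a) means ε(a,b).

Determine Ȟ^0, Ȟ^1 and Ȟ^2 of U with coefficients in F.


Ȟ^0(U;F) ≅ Z, Ȟ^1(U;F) ≅ 0 and Ȟ^2(U;F) ≅ 0

intersection data:
  W12={b,f,h} W13={a,f,g,h,i} W14={a,b,f,g,i} W15={b,g,i} W16={f,h,i} W23={e,f,h} W24={b,e,f} W25={b} W26={d,f,h} W34={a,e,f,g,i} W35={g,i} W36={f,h,i} W45={b,g,i} W46={c,f,i} W56={i}
  W123={f,h} W124={b,f} W125={b} W126={f,h} W134={a,f,g,i} W135={g,i} W136={f,h,i} W145={b,g,i} W146={f,i} W156={i} W234={e,f} W236={f,h} W245={b} W246={f} W345={g,i} W346={f,i} W356={i} W456={i}
  W1234={f} W1236={f,h} W1245={b} W1246={f} W1345={g,i} W1346={f,i} W1356={i} W1456={i} W2346={f} W3456={i}
  W12346={f} W13456={i}
C dims 6,15,18,10; δ0: rk 5, SNF 1^5; δ1: rk 10, SNF 1^10; δ2: rk 8, SNF 1^8
Ȟ^0 = (6 − 5) − 0 = 1, so Ȟ^0 ≅ Z
Ȟ^1 = (15 − 10) − 5 = 0, so Ȟ^1 ≅ 0
Ȟ^2 = (18 − 8) − 10 = 0, so Ȟ^2 ≅ 0


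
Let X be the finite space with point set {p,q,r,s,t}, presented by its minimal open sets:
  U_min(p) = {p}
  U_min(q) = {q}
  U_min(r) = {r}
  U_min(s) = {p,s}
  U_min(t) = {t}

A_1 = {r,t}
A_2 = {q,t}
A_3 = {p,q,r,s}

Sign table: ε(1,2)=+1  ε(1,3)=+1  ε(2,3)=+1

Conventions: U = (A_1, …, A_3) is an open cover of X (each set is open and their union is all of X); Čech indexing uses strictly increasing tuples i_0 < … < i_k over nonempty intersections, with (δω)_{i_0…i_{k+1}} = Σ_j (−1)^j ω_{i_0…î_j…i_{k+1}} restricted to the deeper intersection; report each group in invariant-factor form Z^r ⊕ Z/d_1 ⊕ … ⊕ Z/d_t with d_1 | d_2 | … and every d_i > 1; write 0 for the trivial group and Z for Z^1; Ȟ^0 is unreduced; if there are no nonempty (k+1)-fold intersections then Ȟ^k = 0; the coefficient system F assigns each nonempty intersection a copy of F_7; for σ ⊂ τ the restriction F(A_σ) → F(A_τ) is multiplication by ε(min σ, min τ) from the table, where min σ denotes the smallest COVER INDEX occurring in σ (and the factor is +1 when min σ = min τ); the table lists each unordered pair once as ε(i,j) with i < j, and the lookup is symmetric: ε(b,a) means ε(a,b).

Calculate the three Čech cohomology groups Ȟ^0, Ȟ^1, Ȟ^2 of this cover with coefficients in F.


nonempty intersections:
  A12={t} A13={r} A23={q}
C dims 3,3; δ0: rk_F7 2
Ȟ^0: (3−2)−0=1 ⇒ Z/7
Ȟ^1: (3−0)−2=1 ⇒ Z/7
Ȟ^2: (0−0)−0=0 ⇒ 0

Ȟ^0 = Z/7,  Ȟ^1 = Z/7,  Ȟ^2 = 0


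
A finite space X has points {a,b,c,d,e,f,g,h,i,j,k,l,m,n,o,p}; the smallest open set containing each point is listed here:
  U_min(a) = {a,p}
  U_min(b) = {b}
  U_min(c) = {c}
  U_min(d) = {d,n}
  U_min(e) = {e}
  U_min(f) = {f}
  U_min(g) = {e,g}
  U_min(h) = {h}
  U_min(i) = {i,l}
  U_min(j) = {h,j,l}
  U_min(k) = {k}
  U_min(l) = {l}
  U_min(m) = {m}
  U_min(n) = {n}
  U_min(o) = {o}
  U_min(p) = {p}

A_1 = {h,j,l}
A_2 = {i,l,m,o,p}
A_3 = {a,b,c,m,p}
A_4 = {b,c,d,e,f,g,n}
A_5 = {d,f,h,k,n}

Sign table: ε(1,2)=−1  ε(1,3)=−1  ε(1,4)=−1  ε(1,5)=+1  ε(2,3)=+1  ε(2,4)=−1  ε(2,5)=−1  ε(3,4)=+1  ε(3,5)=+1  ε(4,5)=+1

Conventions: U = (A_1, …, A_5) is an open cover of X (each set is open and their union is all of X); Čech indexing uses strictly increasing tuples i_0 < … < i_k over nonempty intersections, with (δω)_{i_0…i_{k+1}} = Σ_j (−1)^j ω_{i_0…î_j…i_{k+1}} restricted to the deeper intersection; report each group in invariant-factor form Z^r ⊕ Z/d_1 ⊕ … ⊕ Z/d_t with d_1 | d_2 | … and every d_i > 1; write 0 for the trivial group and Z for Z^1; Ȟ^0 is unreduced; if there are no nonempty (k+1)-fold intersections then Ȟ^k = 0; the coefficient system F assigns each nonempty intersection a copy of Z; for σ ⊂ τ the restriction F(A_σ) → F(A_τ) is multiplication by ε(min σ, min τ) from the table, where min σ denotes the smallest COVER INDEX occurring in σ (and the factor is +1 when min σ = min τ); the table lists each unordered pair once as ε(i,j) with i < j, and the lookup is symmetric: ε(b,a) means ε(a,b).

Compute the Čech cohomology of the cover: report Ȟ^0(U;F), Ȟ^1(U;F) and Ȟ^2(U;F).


Ȟ^0 = 0, Ȟ^1 = Z/2, Ȟ^2 = 0

nerve of the cover:
  A12={l} A15={h} A23={m,p} A34={b,c} A45={d,f,n}
C dims 5,5; δ0: rk 5, SNF 1^4·2
Ȟ^0 = (5 − 5) − 0 = 0, so Ȟ^0 ≅ 0
Ȟ^1 = (5 − 0) − 5 = 0 plus torsion [2], so Ȟ^1 ≅ Z/2
Ȟ^2 = (0 − 0) − 0 = 0, so Ȟ^2 ≅ 0


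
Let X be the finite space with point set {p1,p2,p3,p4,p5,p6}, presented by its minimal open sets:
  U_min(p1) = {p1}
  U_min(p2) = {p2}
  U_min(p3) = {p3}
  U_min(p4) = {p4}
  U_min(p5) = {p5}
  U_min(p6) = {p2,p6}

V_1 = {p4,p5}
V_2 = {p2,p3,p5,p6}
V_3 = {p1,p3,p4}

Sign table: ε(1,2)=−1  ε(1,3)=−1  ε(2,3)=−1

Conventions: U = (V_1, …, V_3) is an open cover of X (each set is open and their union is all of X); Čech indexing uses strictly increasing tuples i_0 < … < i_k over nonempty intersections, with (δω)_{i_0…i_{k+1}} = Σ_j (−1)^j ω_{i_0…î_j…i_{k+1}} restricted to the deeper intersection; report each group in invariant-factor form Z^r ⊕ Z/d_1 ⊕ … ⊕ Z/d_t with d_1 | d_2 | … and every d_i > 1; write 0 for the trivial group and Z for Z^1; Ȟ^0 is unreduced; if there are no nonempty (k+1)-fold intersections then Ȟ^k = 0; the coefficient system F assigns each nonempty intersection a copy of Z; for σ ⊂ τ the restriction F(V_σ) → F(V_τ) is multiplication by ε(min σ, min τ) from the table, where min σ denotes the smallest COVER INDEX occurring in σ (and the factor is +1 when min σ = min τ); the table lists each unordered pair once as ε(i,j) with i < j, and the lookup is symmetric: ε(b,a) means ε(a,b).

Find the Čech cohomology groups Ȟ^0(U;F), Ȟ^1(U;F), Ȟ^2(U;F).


intersection data:
  V12={p5} V13={p4} V23={p3}
C dims 3,3; δ0: rk 3, SNF 1^2·2
Ȟ^0 = (3 − 3) − 0 = 0, so Ȟ^0 ≅ 0
Ȟ^1 = (3 − 0) − 3 = 0 plus torsion [2], so Ȟ^1 ≅ Z/2
Ȟ^2 = (0 − 0) − 0 = 0, so Ȟ^2 ≅ 0

Ȟ^0 = 0; Ȟ^1 = Z/2; Ȟ^2 = 0
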